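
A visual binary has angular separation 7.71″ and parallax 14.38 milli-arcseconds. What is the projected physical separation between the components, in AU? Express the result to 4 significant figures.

d = 1/p = 1/0.01438″ = 69.541 pc.
At distance d (pc), an angle of θ arcsec spans θ·d AU: s = 7.71 × 69.541 = 536.16 AU.

536.2 AU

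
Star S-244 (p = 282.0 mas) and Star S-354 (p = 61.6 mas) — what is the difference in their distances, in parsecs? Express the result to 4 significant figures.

12.69 pc

d_A = 1/0.2820″ = 3.5461 pc; d_B = 1/0.06160″ = 16.234 pc.
|d_B − d_A| = |16.234 − 3.5461| = 12.688 pc.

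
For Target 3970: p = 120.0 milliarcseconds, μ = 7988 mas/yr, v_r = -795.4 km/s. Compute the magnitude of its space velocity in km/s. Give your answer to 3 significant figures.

856 km/s

d = 1/p = 1/0.1200″ = 8.3333 pc.
μ = 7988 mas/yr = 7.988 ″/yr.
v_t = 4.740 μ d = 4.740 × 7.988 × 8.3333 = 315.52 km/s.
v = √(v_r² + v_t²) = √((-795.4)² + 315.52²) = √732214 = 855.7 km/s.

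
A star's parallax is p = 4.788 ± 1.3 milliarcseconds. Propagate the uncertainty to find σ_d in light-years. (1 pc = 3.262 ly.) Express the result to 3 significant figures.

185 ly

d = 1/p, so σ_d = σ_p / p².
σ_d = 0.00130 / (0.004788)² = 0.00130 / 0.000022925 = 56.707 pc = 56.707 × 3.262 ly = 184.98 ly.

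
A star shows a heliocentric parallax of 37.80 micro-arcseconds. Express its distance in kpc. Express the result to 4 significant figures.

26.46 kpc

p = 37.80 micro-arcseconds = 0.00003780 arcsec.
d = 1/p = 1/0.00003780 = 26455 pc.
= 26.455 kpc.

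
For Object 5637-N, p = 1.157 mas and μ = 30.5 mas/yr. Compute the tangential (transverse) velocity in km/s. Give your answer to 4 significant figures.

125.0 km/s

d = 1/p = 1/0.001157″ = 864.3 pc.
μ = 30.5 mas/yr = 0.0305 ″/yr.
v_t = 4.74 × μ × d = 4.74 × 0.0305 × 864.3 = 124.95 km/s.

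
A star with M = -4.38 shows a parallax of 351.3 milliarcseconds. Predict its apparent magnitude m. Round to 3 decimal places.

d = 1/p = 1/0.3513″ = 2.8466 pc.
m − M = 5 log₁₀ d − 5 = 5 log₁₀(2.8466) − 5 = 2.2716 − 5 = -2.7284.
m = M + (m − M) = -4.38 + (-2.7284) = -7.108.

m = -7.108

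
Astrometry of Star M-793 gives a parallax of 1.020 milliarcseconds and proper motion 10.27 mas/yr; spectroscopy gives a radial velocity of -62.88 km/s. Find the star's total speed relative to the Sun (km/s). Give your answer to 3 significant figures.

78.9 km/s

d = 1/p = 1/0.001020″ = 980.39 pc.
μ = 10.27 mas/yr = 0.01027 ″/yr.
v_t = 4.740 μ d = 4.740 × 0.01027 × 980.39 = 47.725 km/s.
v = √(v_r² + v_t²) = √((-62.88)² + 47.725²) = √6231.57 = 78.94 km/s.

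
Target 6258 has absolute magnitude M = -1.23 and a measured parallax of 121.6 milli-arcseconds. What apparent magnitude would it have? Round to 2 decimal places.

m = -1.65

d = 1/p = 1/0.1216″ = 8.2237 pc.
m − M = 5 log₁₀ d − 5 = 5 log₁₀(8.2237) − 5 = 4.5753 − 5 = -0.4247.
m = M + (m − M) = -1.23 + (-0.4247) = -1.65.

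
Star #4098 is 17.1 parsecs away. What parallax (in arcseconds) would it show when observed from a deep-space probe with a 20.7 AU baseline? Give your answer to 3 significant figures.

1.21 arcsec

p (arcsec) = B (AU) / d (pc).
p = 20.7 / 17.1 = 1.2105 arcsec.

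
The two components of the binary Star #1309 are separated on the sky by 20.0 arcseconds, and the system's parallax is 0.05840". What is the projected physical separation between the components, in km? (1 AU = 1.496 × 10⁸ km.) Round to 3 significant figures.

d = 1/p = 1/0.05840″ = 17.123 pc.
At distance d (pc), an angle of θ arcsec spans θ·d AU: s = 20.0 × 17.123 = 342.46 AU.
= 342.46 × 1.496 × 10⁸ km = 5.1232 × 10^10 km.

5.12 × 10^10 km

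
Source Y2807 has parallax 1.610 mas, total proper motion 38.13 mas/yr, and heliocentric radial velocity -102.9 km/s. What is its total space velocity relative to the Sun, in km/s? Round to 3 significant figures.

152 km/s

d = 1/p = 1/0.001610″ = 621.12 pc.
μ = 38.13 mas/yr = 0.03813 ″/yr.
v_t = 4.740 μ d = 4.740 × 0.03813 × 621.12 = 112.26 km/s.
v = √(v_r² + v_t²) = √((-102.9)² + 112.26²) = √23190.7 = 152.28 km/s.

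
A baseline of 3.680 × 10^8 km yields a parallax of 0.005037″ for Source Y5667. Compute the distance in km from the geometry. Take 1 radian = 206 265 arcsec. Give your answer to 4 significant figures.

θ = 0.005037″ = 0.005037/206265 = 2.4420 × 10^-8 rad.
d = B/θ = (3.680 × 10^8) / (2.4420 × 10^-8) = 1.5070 × 10^16 km.

1.507 × 10^16 km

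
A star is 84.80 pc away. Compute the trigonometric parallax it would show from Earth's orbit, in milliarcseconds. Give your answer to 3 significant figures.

11.8 mas

p = 1/d = 1/84.8 = 0.011792 arcsec.
= 0.011792 × 1000 = 11.792 mas.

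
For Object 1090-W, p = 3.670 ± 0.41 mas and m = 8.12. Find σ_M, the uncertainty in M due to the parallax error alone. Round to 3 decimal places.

σ_M = 0.243 mag

M = m − 5 log₁₀ d + 5 = m + 5 log₁₀ p + 5, so ∂M/∂p = 5/(p ln 10).
σ_M = (5/ln 10) · (σ_p/p) = 2.1715 × 0.41/3.670 = 2.1715 × 0.11172 = 0.2426.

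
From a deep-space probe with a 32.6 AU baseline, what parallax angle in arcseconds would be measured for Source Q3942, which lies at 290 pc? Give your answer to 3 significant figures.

0.112 arcsec

p (arcsec) = B (AU) / d (pc).
p = 32.6 / 290 = 0.11241 arcsec.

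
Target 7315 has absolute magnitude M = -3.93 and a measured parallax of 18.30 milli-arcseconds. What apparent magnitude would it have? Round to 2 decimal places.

d = 1/p = 1/0.01830″ = 54.645 pc.
m − M = 5 log₁₀ d − 5 = 5 log₁₀(54.645) − 5 = 8.6878 − 5 = 3.6878.
m = M + (m − M) = -3.93 + 3.6878 = -0.24.

m = -0.24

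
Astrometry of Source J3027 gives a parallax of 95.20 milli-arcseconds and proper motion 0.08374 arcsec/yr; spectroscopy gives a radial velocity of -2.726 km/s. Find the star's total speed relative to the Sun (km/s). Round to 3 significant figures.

4.98 km/s

d = 1/p = 1/0.09520″ = 10.504 pc.
v_t = 4.740 μ d = 4.740 × 0.08374 × 10.504 = 4.1693 km/s.
v = √(v_r² + v_t²) = √((-2.726)² + 4.1693²) = √24.8141 = 4.9814 km/s.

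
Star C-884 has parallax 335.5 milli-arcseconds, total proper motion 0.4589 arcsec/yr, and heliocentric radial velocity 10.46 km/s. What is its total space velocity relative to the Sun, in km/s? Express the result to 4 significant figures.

d = 1/p = 1/0.3355″ = 2.9806 pc.
v_t = 4.740 μ d = 4.740 × 0.4589 × 2.9806 = 6.4834 km/s.
v = √(v_r² + v_t²) = √(10.46² + 6.4834²) = √151.446 = 12.306 km/s.

12.31 km/s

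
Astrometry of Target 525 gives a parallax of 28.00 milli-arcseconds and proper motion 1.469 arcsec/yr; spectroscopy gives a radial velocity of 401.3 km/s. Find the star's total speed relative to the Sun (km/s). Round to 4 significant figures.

d = 1/p = 1/0.02800″ = 35.714 pc.
v_t = 4.740 μ d = 4.740 × 1.469 × 35.714 = 248.68 km/s.
v = √(v_r² + v_t²) = √(401.3² + 248.68²) = √222883 = 472.1 km/s.

472.1 km/s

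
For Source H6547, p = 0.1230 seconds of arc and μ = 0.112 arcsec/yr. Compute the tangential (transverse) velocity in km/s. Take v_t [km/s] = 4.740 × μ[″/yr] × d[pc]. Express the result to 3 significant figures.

d = 1/p = 1/0.1230″ = 8.1301 pc.
v_t = 4.74 × μ × d = 4.74 × 0.112 × 8.1301 = 4.3161 km/s.

4.32 km/s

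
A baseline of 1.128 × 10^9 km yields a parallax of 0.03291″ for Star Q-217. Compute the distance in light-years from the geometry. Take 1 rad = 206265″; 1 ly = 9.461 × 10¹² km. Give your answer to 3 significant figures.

747 ly

θ = 0.03291″ = 0.03291/206265 = 1.5955 × 10^-7 rad.
d = B/θ = (1.128 × 10^9) / (1.5955 × 10^-7) = 7.0699 × 10^15 km = (7.0699 × 10^15) / (9.461 × 10^12) ly = 747.27 ly.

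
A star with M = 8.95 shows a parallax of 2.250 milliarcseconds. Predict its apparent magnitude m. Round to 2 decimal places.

m = 17.19

d = 1/p = 1/0.002250″ = 444.44 pc.
m − M = 5 log₁₀ d − 5 = 5 log₁₀(444.44) − 5 = 13.2391 − 5 = 8.2391.
m = M + (m − M) = 8.95 + 8.2391 = 17.19.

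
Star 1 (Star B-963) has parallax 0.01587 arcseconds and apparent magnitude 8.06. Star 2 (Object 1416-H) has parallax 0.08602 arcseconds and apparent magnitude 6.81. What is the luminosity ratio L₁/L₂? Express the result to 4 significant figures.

L₁/L₂ = 9.291

d₁ = 1/p₁ = 1/0.01587″ = 63.012 pc; d₂ = 1/p₂ = 1/0.08602″ = 11.625 pc.
M₁ = m₁ − 5 log₁₀ d₁ + 5 = 8.06 − 8.9971 + 5 = 4.0629.
M₂ = 6.81 − 5.3270 + 5 = 6.4830.
L₁/L₂ = 10^(0.4(M₂ − M₁)) = 10^(0.4 × 2.4201) = 10^0.96804 = 9.2905.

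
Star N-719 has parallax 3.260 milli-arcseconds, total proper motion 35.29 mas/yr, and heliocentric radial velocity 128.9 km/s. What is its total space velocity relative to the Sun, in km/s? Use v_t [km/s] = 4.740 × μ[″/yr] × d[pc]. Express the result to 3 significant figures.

d = 1/p = 1/0.003260″ = 306.75 pc.
μ = 35.29 mas/yr = 0.03529 ″/yr.
v_t = 4.740 μ d = 4.740 × 0.03529 × 306.75 = 51.311 km/s.
v = √(v_r² + v_t²) = √(128.9² + 51.311²) = √19248 = 138.74 km/s.

139 km/s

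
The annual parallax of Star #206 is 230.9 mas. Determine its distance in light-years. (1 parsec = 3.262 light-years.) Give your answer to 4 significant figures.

p = 230.9 mas = 0.2309 arcsec.
d = 1/p = 1/0.2309 = 4.3309 pc.
In light-years: 4.3309 × 3.262 = 14.127 ly.

14.13 light years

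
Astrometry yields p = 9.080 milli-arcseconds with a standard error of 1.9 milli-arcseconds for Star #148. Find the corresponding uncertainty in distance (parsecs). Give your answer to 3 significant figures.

23.0 pc

d = 1/p, so σ_d = σ_p / p².
σ_d = 0.00190 / (0.009080)² = 0.00190 / 0.000082446 = 23.045 pc.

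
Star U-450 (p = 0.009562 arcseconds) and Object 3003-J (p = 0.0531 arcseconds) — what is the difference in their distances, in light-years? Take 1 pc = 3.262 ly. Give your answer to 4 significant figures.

279.7 ly

d_A = 1/0.009562″ = 104.58 pc; d_B = 1/0.05310″ = 18.832 pc.
|d_B − d_A| = |18.832 − 104.58| = 85.748 pc = 85.748 × 3.262 ly = 279.71 ly.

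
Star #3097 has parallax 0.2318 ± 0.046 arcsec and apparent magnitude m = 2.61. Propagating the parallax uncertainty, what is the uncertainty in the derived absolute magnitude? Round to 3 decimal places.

σ_M = 0.431 mag

M = m − 5 log₁₀ d + 5 = m + 5 log₁₀ p + 5, so ∂M/∂p = 5/(p ln 10).
σ_M = (5/ln 10) · (σ_p/p) = 2.1715 × 0.046/0.2318 = 2.1715 × 0.19845 = 0.43093.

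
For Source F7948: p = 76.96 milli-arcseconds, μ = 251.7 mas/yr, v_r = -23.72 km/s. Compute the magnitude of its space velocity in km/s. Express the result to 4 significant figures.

28.34 km/s

d = 1/p = 1/0.07696″ = 12.994 pc.
μ = 251.7 mas/yr = 0.2517 ″/yr.
v_t = 4.740 μ d = 4.740 × 0.2517 × 12.994 = 15.503 km/s.
v = √(v_r² + v_t²) = √((-23.72)² + 15.503²) = √802.981 = 28.337 km/s.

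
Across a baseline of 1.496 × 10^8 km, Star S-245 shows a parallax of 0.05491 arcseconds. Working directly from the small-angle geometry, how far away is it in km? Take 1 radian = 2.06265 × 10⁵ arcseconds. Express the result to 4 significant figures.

θ = 0.05491″ = 0.05491/206265 = 2.6621 × 10^-7 rad.
d = B/θ = (1.496 × 10^8) / (2.6621 × 10^-7) = 5.6196 × 10^14 km.

5.620 × 10^14 km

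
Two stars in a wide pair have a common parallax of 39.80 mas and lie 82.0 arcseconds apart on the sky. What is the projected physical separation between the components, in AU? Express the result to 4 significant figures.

d = 1/p = 1/0.03980″ = 25.126 pc.
At distance d (pc), an angle of θ arcsec spans θ·d AU: s = 82.0 × 25.126 = 2060.3 AU.

2060 AU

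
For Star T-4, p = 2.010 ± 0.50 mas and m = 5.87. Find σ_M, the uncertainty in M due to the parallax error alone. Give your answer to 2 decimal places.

σ_M = 0.54 mag

M = m − 5 log₁₀ d + 5 = m + 5 log₁₀ p + 5, so ∂M/∂p = 5/(p ln 10).
σ_M = (5/ln 10) · (σ_p/p) = 2.1715 × 0.50/2.010 = 2.1715 × 0.24876 = 0.54018.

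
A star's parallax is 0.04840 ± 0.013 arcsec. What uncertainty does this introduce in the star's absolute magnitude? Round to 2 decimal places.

M = m − 5 log₁₀ d + 5 = m + 5 log₁₀ p + 5, so ∂M/∂p = 5/(p ln 10).
σ_M = (5/ln 10) · (σ_p/p) = 2.1715 × 0.013/0.04840 = 2.1715 × 0.2686 = 0.58326.

σ_M = 0.58 mag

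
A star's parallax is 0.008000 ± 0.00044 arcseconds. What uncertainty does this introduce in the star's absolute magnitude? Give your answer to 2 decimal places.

M = m − 5 log₁₀ d + 5 = m + 5 log₁₀ p + 5, so ∂M/∂p = 5/(p ln 10).
σ_M = (5/ln 10) · (σ_p/p) = 2.1715 × 0.00044/0.008000 = 2.1715 × 0.055 = 0.11943.

σ_M = 0.12 mag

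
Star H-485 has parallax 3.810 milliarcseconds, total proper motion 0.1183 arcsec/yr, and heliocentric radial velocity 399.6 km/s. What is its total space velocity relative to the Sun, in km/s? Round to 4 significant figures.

d = 1/p = 1/0.003810″ = 262.47 pc.
v_t = 4.740 μ d = 4.740 × 0.1183 × 262.47 = 147.18 km/s.
v = √(v_r² + v_t²) = √(399.6² + 147.18²) = √181342 = 425.84 km/s.

425.8 km/s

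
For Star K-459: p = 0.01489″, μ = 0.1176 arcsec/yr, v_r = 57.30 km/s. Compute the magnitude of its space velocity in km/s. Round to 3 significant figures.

d = 1/p = 1/0.01489″ = 67.159 pc.
v_t = 4.740 μ d = 4.740 × 0.1176 × 67.159 = 37.436 km/s.
v = √(v_r² + v_t²) = √(57.30² + 37.436²) = √4684.74 = 68.445 km/s.

68.4 km/s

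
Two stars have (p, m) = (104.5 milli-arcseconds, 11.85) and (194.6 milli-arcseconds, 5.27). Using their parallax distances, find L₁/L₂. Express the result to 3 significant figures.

d₁ = 1/p₁ = 1/0.1045″ = 9.5694 pc; d₂ = 1/p₂ = 1/0.1946″ = 5.1387 pc.
M₁ = m₁ − 5 log₁₀ d₁ + 5 = 11.85 − 4.9044 + 5 = 11.9456.
M₂ = 5.27 − 3.5543 + 5 = 6.7157.
L₁/L₂ = 10^(0.4(M₂ − M₁)) = 10^(0.4 × (-5.2299)) = 10^(-2.09196) = 0.0080917.

L₁/L₂ = 0.00809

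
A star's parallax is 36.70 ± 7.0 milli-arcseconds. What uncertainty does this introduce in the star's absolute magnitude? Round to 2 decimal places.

M = m − 5 log₁₀ d + 5 = m + 5 log₁₀ p + 5, so ∂M/∂p = 5/(p ln 10).
σ_M = (5/ln 10) · (σ_p/p) = 2.1715 × 7.0/36.70 = 2.1715 × 0.19074 = 0.41419.

σ_M = 0.41 mag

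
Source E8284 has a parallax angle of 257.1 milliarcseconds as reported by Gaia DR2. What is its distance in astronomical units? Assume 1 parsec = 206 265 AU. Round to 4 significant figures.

802300 AU

p = 257.1 milliarcseconds = 0.2571 arcsec.
d = 1/p = 1/0.2571 = 3.8895 pc.
In AU: 3.8895 × 206265 = 8.0227 × 10^5 AU.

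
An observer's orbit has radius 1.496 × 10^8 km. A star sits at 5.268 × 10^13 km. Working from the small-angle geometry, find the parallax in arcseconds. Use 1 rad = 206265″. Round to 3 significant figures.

θ ≈ B/d = (1.496 × 10^8) / (5.268 × 10^13) = 2.8398 × 10^-6 rad.
In arcseconds: 2.8398 × 10^-6 × 206265 = 0.58575″.

0.586 arcsec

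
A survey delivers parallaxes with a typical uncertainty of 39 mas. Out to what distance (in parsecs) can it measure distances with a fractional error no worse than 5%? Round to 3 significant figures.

1.28 pc

σ_d/d = σ_p/p, so the condition is σ_p/p ≤ 0.05, i.e. p ≥ σ_p/0.05.
p_min = 39/0.05 = 780 mas = 0.78 arcsec.
d_max = 1/p_min = 1/0.78 = 1.2821 pc.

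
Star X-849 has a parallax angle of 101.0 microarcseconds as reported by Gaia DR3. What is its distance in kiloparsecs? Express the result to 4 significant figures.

9.901 kpc

p = 101.0 microarcseconds = 0.0001010 arcsec.
d = 1/p = 1/0.0001010 = 9901 pc.
= 9.901 kpc.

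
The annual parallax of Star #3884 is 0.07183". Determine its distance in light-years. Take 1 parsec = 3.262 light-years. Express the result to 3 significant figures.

45.4 light years

d = 1/p = 1/0.07183 = 13.922 pc.
In light-years: 13.922 × 3.262 = 45.414 ly.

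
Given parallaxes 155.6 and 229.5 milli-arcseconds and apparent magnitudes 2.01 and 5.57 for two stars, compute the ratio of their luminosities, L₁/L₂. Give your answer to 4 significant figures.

L₁/L₂ = 57.75

d₁ = 1/p₁ = 1/0.1556″ = 6.4267 pc; d₂ = 1/p₂ = 1/0.2295″ = 4.3573 pc.
M₁ = m₁ − 5 log₁₀ d₁ + 5 = 2.01 − 4.0399 + 5 = 2.9701.
M₂ = 5.57 − 3.1961 + 5 = 7.3739.
L₁/L₂ = 10^(0.4(M₂ − M₁)) = 10^(0.4 × 4.4038) = 10^1.76152 = 57.746.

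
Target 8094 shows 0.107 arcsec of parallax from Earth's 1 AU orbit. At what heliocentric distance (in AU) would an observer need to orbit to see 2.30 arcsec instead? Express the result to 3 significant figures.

21.5 AU

Parallax scales linearly with baseline: p ∝ B, so B = p_target / p_Earth × 1 AU.
B = 2.30 / 0.107 = 21.495 AU.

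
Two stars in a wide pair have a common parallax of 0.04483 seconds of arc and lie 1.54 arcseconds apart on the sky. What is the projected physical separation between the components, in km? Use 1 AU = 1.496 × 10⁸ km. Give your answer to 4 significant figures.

d = 1/p = 1/0.04483″ = 22.306 pc.
At distance d (pc), an angle of θ arcsec spans θ·d AU: s = 1.54 × 22.306 = 34.351 AU.
= 34.351 × 1.496 × 10⁸ km = 5.1389 × 10^9 km.

5.139 × 10^9 km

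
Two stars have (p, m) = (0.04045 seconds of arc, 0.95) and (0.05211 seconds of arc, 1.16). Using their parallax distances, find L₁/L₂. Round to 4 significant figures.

d₁ = 1/p₁ = 1/0.04045″ = 24.722 pc; d₂ = 1/p₂ = 1/0.05211″ = 19.19 pc.
M₁ = m₁ − 5 log₁₀ d₁ + 5 = 0.95 − 6.9654 + 5 = -1.0154.
M₂ = 1.16 − 6.4154 + 5 = -0.2554.
L₁/L₂ = 10^(0.4(M₂ − M₁)) = 10^(0.4 × 0.7600) = 10^0.30400 = 2.0137.

L₁/L₂ = 2.014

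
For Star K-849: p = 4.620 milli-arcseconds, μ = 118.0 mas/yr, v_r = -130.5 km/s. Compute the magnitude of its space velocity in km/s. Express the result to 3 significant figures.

d = 1/p = 1/0.004620″ = 216.45 pc.
μ = 118.0 mas/yr = 0.1180 ″/yr.
v_t = 4.740 μ d = 4.740 × 0.1180 × 216.45 = 121.06 km/s.
v = √(v_r² + v_t²) = √((-130.5)² + 121.06²) = √31685.8 = 178.01 km/s.

178 km/s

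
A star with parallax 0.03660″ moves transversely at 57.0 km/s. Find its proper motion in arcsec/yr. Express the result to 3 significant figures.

0.440 arcsec/yr

d = 1/p = 1/0.03660″ = 27.322 pc.
μ = v_t / (4.74 d) = 57.0 / (4.74 × 27.322) = 57.0 / 129.51 = 0.44012 ″/yr.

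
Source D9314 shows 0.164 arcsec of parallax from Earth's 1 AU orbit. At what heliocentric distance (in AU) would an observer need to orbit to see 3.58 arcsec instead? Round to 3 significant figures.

21.8 AU

Parallax scales linearly with baseline: p ∝ B, so B = p_target / p_Earth × 1 AU.
B = 3.58 / 0.164 = 21.829 AU.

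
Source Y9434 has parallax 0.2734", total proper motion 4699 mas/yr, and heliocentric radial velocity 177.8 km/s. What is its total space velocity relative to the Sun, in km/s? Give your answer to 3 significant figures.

d = 1/p = 1/0.2734″ = 3.6576 pc.
μ = 4699 mas/yr = 4.699 ″/yr.
v_t = 4.740 μ d = 4.740 × 4.699 × 3.6576 = 81.467 km/s.
v = √(v_r² + v_t²) = √(177.8² + 81.467²) = √38249.7 = 195.58 km/s.

196 km/s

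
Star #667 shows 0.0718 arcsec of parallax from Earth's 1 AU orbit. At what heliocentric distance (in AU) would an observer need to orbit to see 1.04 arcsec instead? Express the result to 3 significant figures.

Parallax scales linearly with baseline: p ∝ B, so B = p_target / p_Earth × 1 AU.
B = 1.04 / 0.0718 = 14.485 AU.

14.5 AU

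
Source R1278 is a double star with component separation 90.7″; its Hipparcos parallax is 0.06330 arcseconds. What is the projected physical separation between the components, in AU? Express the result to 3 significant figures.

d = 1/p = 1/0.06330″ = 15.798 pc.
At distance d (pc), an angle of θ arcsec spans θ·d AU: s = 90.7 × 15.798 = 1432.9 AU.

1430 AU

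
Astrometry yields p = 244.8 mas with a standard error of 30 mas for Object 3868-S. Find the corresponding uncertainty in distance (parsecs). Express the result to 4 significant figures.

0.5006 pc

d = 1/p, so σ_d = σ_p / p².
σ_d = 0.0300 / (0.2448)² = 0.0300 / 0.059927 = 0.50061 pc.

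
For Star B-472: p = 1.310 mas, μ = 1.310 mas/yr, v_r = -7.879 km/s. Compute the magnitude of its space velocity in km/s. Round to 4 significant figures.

d = 1/p = 1/0.001310″ = 763.36 pc.
μ = 1.310 mas/yr = 0.001310 ″/yr.
v_t = 4.740 μ d = 4.740 × 0.001310 × 763.36 = 4.74 km/s.
v = √(v_r² + v_t²) = √((-7.879)² + 4.74²) = √84.5462 = 9.1949 km/s.

9.195 km/s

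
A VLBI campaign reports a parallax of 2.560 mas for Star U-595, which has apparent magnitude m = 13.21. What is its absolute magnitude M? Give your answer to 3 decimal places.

d = 1/p = 1/0.002560″ = 390.63 pc.
m − M = 5 log₁₀(390.63) − 5 = 12.9588 − 5 = 7.9588.
M = m − (m − M) = 13.21 − 7.9588 = 5.251.

M = 5.251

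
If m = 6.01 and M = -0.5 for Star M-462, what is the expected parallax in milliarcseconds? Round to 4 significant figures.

m − M = 6.01 − (-0.5) = 6.51.
d = 10^((m−M)/5 + 1) = 10^2.302 = 200.45 pc.
p = 1/d = 1/200.45 = 0.0049888 arcsec = 4.9888 mas.

4.989 mas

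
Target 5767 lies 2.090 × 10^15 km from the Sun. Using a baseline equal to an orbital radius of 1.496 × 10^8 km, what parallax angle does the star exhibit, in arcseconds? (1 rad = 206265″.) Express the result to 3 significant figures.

0.0148 arcsec

θ ≈ B/d = (1.496 × 10^8) / (2.090 × 10^15) = 7.1579 × 10^-8 rad.
In arcseconds: 7.1579 × 10^-8 × 206265 = 0.014764″.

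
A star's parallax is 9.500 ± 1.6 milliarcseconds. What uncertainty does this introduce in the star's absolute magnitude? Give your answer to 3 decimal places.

M = m − 5 log₁₀ d + 5 = m + 5 log₁₀ p + 5, so ∂M/∂p = 5/(p ln 10).
σ_M = (5/ln 10) · (σ_p/p) = 2.1715 × 1.6/9.500 = 2.1715 × 0.16842 = 0.36572.

σ_M = 0.366 mag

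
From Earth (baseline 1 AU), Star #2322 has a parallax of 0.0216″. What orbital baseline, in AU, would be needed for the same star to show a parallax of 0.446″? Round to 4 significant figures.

20.65 AU

Parallax scales linearly with baseline: p ∝ B, so B = p_target / p_Earth × 1 AU.
B = 0.446 / 0.0216 = 20.648 AU.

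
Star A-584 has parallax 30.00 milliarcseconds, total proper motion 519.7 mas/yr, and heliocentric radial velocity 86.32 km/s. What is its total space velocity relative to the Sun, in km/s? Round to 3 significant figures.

119 km/s

d = 1/p = 1/0.03000″ = 33.333 pc.
μ = 519.7 mas/yr = 0.5197 ″/yr.
v_t = 4.740 μ d = 4.740 × 0.5197 × 33.333 = 82.112 km/s.
v = √(v_r² + v_t²) = √(86.32² + 82.112²) = √14193.5 = 119.14 km/s.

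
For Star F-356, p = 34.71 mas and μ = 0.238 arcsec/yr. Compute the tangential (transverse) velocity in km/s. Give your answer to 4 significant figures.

32.50 km/s

d = 1/p = 1/0.03471″ = 28.81 pc.
v_t = 4.74 × μ × d = 4.74 × 0.238 × 28.81 = 32.501 km/s.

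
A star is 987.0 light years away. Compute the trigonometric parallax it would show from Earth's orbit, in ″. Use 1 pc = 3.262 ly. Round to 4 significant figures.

0.003305 ″

d = 987.0 ly ÷ 3.262 = 302.58 pc.
p = 1/d = 1/302.58 = 0.0033049 arcsec.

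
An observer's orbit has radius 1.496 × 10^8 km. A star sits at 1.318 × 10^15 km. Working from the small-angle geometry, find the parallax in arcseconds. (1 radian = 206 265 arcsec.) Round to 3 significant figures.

θ ≈ B/d = (1.496 × 10^8) / (1.318 × 10^15) = 1.1351 × 10^-7 rad.
In arcseconds: 1.1351 × 10^-7 × 206265 = 0.023413″.

0.0234 arcsec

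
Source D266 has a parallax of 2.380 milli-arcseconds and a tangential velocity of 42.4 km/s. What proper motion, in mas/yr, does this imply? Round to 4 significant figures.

21.29 mas/yr

d = 1/p = 1/0.002380″ = 420.17 pc.
μ = v_t / (4.74 d) = 42.4 / (4.74 × 420.17) = 42.4 / 1991.6 = 0.021289 ″/yr = 21.289 mas/yr.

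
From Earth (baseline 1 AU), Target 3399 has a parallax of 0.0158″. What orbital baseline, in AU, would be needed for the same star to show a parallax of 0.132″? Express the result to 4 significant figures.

8.354 AU

Parallax scales linearly with baseline: p ∝ B, so B = p_target / p_Earth × 1 AU.
B = 0.132 / 0.0158 = 8.3544 AU.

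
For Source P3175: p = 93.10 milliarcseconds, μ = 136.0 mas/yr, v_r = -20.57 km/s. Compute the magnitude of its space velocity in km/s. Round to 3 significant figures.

21.7 km/s

d = 1/p = 1/0.09310″ = 10.741 pc.
μ = 136.0 mas/yr = 0.1360 ″/yr.
v_t = 4.740 μ d = 4.740 × 0.1360 × 10.741 = 6.9241 km/s.
v = √(v_r² + v_t²) = √((-20.57)² + 6.9241²) = √471.068 = 21.704 km/s.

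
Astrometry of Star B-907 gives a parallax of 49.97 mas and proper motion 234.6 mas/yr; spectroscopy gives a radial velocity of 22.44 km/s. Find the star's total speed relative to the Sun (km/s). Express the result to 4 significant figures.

d = 1/p = 1/0.04997″ = 20.012 pc.
μ = 234.6 mas/yr = 0.2346 ″/yr.
v_t = 4.740 μ d = 4.740 × 0.2346 × 20.012 = 22.253 km/s.
v = √(v_r² + v_t²) = √(22.44² + 22.253²) = √998.75 = 31.603 km/s.

31.60 km/s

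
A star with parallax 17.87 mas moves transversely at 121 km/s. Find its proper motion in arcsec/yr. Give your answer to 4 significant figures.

0.4562 arcsec/yr

d = 1/p = 1/0.01787″ = 55.96 pc.
μ = v_t / (4.74 d) = 121 / (4.74 × 55.96) = 121 / 265.25 = 0.45617 ″/yr.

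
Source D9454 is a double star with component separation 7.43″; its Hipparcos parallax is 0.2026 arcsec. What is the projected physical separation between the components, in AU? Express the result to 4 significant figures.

d = 1/p = 1/0.2026″ = 4.9358 pc.
At distance d (pc), an angle of θ arcsec spans θ·d AU: s = 7.43 × 4.9358 = 36.673 AU.

36.67 AU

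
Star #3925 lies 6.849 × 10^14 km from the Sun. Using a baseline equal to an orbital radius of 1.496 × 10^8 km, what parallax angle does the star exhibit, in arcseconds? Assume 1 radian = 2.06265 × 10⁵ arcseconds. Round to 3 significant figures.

0.0451 arcsec

θ ≈ B/d = (1.496 × 10^8) / (6.849 × 10^14) = 2.1843 × 10^-7 rad.
In arcseconds: 2.1843 × 10^-7 × 206265 = 0.045054″.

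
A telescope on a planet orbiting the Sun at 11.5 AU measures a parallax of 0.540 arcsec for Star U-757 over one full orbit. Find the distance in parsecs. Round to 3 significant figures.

With baseline B (in AU) and parallax p (in arcsec), d = B/p parsecs.
d = 11.5 / 0.540 = 21.296 pc.

21.3 pc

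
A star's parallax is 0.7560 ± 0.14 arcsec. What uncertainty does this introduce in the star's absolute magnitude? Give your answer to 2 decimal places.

σ_M = 0.40 mag

M = m − 5 log₁₀ d + 5 = m + 5 log₁₀ p + 5, so ∂M/∂p = 5/(p ln 10).
σ_M = (5/ln 10) · (σ_p/p) = 2.1715 × 0.14/0.7560 = 2.1715 × 0.18519 = 0.40214.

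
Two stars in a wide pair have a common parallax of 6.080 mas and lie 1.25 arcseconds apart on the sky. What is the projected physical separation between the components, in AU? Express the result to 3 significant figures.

206 AU

d = 1/p = 1/0.006080″ = 164.47 pc.
At distance d (pc), an angle of θ arcsec spans θ·d AU: s = 1.25 × 164.47 = 205.59 AU.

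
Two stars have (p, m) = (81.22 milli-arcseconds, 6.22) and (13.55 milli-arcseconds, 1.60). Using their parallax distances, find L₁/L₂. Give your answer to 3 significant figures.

d₁ = 1/p₁ = 1/0.08122″ = 12.312 pc; d₂ = 1/p₂ = 1/0.01355″ = 73.801 pc.
M₁ = m₁ − 5 log₁₀ d₁ + 5 = 6.22 − 5.4516 + 5 = 5.7684.
M₂ = 1.60 − 9.3403 + 5 = -2.7403.
L₁/L₂ = 10^(0.4(M₂ − M₁)) = 10^(0.4 × (-8.5087)) = 10^(-3.40348) = 0.00039493.

L₁/L₂ = 0.000395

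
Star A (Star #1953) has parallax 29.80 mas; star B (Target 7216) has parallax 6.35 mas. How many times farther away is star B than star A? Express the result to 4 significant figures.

4.693

Since d = 1/p, d_B/d_A = p_A/p_B.
= 29.80 / 6.35 = 4.6929.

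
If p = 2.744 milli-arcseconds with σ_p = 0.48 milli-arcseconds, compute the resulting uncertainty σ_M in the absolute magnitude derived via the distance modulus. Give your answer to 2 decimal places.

M = m − 5 log₁₀ d + 5 = m + 5 log₁₀ p + 5, so ∂M/∂p = 5/(p ln 10).
σ_M = (5/ln 10) · (σ_p/p) = 2.1715 × 0.48/2.744 = 2.1715 × 0.17493 = 0.37986.

σ_M = 0.38 mag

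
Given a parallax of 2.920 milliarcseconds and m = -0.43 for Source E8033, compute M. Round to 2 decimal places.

M = -8.10

d = 1/p = 1/0.002920″ = 342.47 pc.
m − M = 5 log₁₀(342.47) − 5 = 12.6731 − 5 = 7.6731.
M = m − (m − M) = -0.43 − 7.6731 = -8.10.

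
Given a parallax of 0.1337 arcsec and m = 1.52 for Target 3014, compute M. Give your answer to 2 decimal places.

M = 2.15

d = 1/p = 1/0.1337″ = 7.4794 pc.
m − M = 5 log₁₀(7.4794) − 5 = 4.3693 − 5 = -0.6307.
M = m − (m − M) = 1.52 − (-0.6307) = 2.15.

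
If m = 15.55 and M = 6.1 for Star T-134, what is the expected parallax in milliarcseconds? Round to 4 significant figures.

m − M = 15.55 − 6.1 = 9.45.
d = 10^((m−M)/5 + 1) = 10^2.890 = 776.25 pc.
p = 1/d = 1/776.25 = 0.0012882 arcsec = 1.2882 mas.

1.288 mas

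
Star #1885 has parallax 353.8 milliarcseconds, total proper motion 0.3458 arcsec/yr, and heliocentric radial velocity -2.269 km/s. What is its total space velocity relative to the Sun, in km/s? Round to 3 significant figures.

5.16 km/s

d = 1/p = 1/0.3538″ = 2.8265 pc.
v_t = 4.740 μ d = 4.740 × 0.3458 × 2.8265 = 4.6329 km/s.
v = √(v_r² + v_t²) = √((-2.269)² + 4.6329²) = √26.6121 = 5.1587 km/s.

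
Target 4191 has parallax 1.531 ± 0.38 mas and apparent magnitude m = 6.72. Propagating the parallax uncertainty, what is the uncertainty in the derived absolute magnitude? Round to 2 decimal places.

M = m − 5 log₁₀ d + 5 = m + 5 log₁₀ p + 5, so ∂M/∂p = 5/(p ln 10).
σ_M = (5/ln 10) · (σ_p/p) = 2.1715 × 0.38/1.531 = 2.1715 × 0.2482 = 0.53897.

σ_M = 0.54 mag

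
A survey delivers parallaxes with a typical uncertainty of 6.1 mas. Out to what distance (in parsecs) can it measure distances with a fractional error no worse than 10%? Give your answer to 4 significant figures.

16.39 pc

σ_d/d = σ_p/p, so the condition is σ_p/p ≤ 0.10, i.e. p ≥ σ_p/0.10.
p_min = 6.1/0.10 = 61 mas = 0.061 arcsec.
d_max = 1/p_min = 1/0.061 = 16.393 pc.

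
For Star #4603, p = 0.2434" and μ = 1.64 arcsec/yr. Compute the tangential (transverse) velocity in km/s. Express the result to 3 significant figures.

d = 1/p = 1/0.2434″ = 4.1085 pc.
v_t = 4.74 × μ × d = 4.74 × 1.64 × 4.1085 = 31.938 km/s.

31.9 km/s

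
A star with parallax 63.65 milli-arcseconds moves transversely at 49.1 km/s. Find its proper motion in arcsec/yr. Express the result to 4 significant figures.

0.6593 arcsec/yr

d = 1/p = 1/0.06365″ = 15.711 pc.
μ = v_t / (4.74 d) = 49.1 / (4.74 × 15.711) = 49.1 / 74.47 = 0.65933 ″/yr.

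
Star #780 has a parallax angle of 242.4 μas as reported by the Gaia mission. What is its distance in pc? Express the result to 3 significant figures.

4130 pc

p = 242.4 μas = 0.0002424 arcsec.
d = 1/p = 1/0.0002424 = 4125.4 pc.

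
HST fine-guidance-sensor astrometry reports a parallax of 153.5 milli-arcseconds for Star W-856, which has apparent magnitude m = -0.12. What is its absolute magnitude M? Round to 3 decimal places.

d = 1/p = 1/0.1535″ = 6.5147 pc.
m − M = 5 log₁₀(6.5147) − 5 = 4.0695 − 5 = -0.9305.
M = m − (m − M) = -0.12 − (-0.9305) = 0.811.

M = 0.811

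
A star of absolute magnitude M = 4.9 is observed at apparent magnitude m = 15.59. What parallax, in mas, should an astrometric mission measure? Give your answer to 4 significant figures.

0.7278 mas

m − M = 15.59 − 4.9 = 10.69.
d = 10^((m−M)/5 + 1) = 10^3.138 = 1374 pc.
p = 1/d = 1/1374 = 0.0007278 arcsec = 0.7278 mas.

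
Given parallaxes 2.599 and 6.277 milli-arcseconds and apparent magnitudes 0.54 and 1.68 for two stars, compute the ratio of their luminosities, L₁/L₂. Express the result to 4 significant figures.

d₁ = 1/p₁ = 1/0.002599″ = 384.76 pc; d₂ = 1/p₂ = 1/0.006277″ = 159.31 pc.
M₁ = m₁ − 5 log₁₀ d₁ + 5 = 0.54 − 12.9259 + 5 = -7.3859.
M₂ = 1.68 − 11.0112 + 5 = -4.3312.
L₁/L₂ = 10^(0.4(M₂ − M₁)) = 10^(0.4 × 3.0547) = 10^1.22188 = 16.668.

L₁/L₂ = 16.67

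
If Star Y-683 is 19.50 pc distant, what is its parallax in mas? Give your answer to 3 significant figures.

p = 1/d = 1/19.5 = 0.051282 arcsec.
= 0.051282 × 1000 = 51.282 mas.

51.3 mas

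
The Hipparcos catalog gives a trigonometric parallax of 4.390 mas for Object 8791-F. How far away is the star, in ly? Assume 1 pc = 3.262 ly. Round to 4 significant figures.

743.1 ly

p = 4.390 mas = 0.004390 arcsec.
d = 1/p = 1/0.004390 = 227.79 pc.
In light-years: 227.79 × 3.262 = 743.05 ly.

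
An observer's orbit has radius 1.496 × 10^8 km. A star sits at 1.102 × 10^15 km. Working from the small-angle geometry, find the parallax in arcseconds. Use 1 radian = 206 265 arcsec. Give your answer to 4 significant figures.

θ ≈ B/d = (1.496 × 10^8) / (1.102 × 10^15) = 1.3575 × 10^-7 rad.
In arcseconds: 1.3575 × 10^-7 × 206265 = 0.028″.

0.02800 arcsec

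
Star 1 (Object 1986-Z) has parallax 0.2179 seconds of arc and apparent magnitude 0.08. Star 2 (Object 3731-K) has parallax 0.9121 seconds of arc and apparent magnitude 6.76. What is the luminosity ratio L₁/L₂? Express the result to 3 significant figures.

d₁ = 1/p₁ = 1/0.2179″ = 4.5893 pc; d₂ = 1/p₂ = 1/0.9121″ = 1.0964 pc.
M₁ = m₁ − 5 log₁₀ d₁ + 5 = 0.08 − 3.3087 + 5 = 1.7713.
M₂ = 6.76 − 0.1998 + 5 = 11.5602.
L₁/L₂ = 10^(0.4(M₂ − M₁)) = 10^(0.4 × 9.7889) = 10^3.91556 = 8233.

L₁/L₂ = 8230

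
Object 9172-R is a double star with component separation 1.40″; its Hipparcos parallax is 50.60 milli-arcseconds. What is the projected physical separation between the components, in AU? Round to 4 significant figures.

27.67 AU

d = 1/p = 1/0.05060″ = 19.763 pc.
At distance d (pc), an angle of θ arcsec spans θ·d AU: s = 1.40 × 19.763 = 27.668 AU.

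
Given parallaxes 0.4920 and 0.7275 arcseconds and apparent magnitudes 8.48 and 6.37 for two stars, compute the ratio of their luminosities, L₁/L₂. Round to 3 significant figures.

d₁ = 1/p₁ = 1/0.4920″ = 2.0325 pc; d₂ = 1/p₂ = 1/0.7275″ = 1.3746 pc.
M₁ = m₁ − 5 log₁₀ d₁ + 5 = 8.48 − 1.5402 + 5 = 11.9398.
M₂ = 6.37 − 0.6909 + 5 = 10.6791.
L₁/L₂ = 10^(0.4(M₂ − M₁)) = 10^(0.4 × (-1.2607)) = 10^(-0.50428) = 0.31313.

L₁/L₂ = 0.313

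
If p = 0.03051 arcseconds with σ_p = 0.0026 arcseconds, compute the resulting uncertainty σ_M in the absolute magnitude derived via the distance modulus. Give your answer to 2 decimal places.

M = m − 5 log₁₀ d + 5 = m + 5 log₁₀ p + 5, so ∂M/∂p = 5/(p ln 10).
σ_M = (5/ln 10) · (σ_p/p) = 2.1715 × 0.0026/0.03051 = 2.1715 × 0.085218 = 0.18505.

σ_M = 0.19 mag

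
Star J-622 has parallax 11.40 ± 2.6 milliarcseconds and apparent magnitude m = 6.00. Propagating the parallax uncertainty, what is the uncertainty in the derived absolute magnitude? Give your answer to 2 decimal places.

σ_M = 0.50 mag

M = m − 5 log₁₀ d + 5 = m + 5 log₁₀ p + 5, so ∂M/∂p = 5/(p ln 10).
σ_M = (5/ln 10) · (σ_p/p) = 2.1715 × 2.6/11.40 = 2.1715 × 0.22807 = 0.49525.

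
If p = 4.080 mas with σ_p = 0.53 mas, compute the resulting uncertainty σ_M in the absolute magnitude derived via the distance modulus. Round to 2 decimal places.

σ_M = 0.28 mag

M = m − 5 log₁₀ d + 5 = m + 5 log₁₀ p + 5, so ∂M/∂p = 5/(p ln 10).
σ_M = (5/ln 10) · (σ_p/p) = 2.1715 × 0.53/4.080 = 2.1715 × 0.1299 = 0.28208.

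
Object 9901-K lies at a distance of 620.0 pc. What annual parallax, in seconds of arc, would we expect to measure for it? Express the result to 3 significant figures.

p = 1/d = 1/620 = 0.0016129 arcsec.

0.00161 arcsec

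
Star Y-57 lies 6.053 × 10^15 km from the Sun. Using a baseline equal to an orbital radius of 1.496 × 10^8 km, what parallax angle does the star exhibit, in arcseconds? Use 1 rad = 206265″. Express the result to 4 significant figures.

θ ≈ B/d = (1.496 × 10^8) / (6.053 × 10^15) = 2.4715 × 10^-8 rad.
In arcseconds: 2.4715 × 10^-8 × 206265 = 0.0050978″.

0.005098 arcsec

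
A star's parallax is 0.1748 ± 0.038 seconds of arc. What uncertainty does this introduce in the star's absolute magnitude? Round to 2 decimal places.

M = m − 5 log₁₀ d + 5 = m + 5 log₁₀ p + 5, so ∂M/∂p = 5/(p ln 10).
σ_M = (5/ln 10) · (σ_p/p) = 2.1715 × 0.038/0.1748 = 2.1715 × 0.21739 = 0.47206.

σ_M = 0.47 mag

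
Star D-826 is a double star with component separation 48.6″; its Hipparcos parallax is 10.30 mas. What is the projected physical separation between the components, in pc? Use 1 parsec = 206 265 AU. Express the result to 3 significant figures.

d = 1/p = 1/0.01030″ = 97.087 pc.
At distance d (pc), an angle of θ arcsec spans θ·d AU: s = 48.6 × 97.087 = 4718.4 AU.
= 4718.4 / 206265 = 0.022875 pc.

0.0229 pc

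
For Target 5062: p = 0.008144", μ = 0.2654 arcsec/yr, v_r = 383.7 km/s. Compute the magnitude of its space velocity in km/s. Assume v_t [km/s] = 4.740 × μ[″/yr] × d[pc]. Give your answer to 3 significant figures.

414 km/s

d = 1/p = 1/0.008144″ = 122.79 pc.
v_t = 4.740 μ d = 4.740 × 0.2654 × 122.79 = 154.47 km/s.
v = √(v_r² + v_t²) = √(383.7² + 154.47²) = √171087 = 413.63 km/s.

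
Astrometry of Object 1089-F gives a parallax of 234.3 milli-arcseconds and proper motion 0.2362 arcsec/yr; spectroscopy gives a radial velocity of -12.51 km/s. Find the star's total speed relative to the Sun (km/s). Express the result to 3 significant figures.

13.4 km/s

d = 1/p = 1/0.2343″ = 4.268 pc.
v_t = 4.740 μ d = 4.740 × 0.2362 × 4.268 = 4.7784 km/s.
v = √(v_r² + v_t²) = √((-12.51)² + 4.7784²) = √179.333 = 13.392 km/s.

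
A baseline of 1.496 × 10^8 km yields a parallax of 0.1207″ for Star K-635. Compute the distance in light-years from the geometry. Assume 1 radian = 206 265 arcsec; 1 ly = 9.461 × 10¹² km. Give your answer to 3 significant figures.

θ = 0.1207″ = 0.1207/206265 = 5.8517 × 10^-7 rad.
d = B/θ = (1.496 × 10^8) / (5.8517 × 10^-7) = 2.5565 × 10^14 km = (2.5565 × 10^14) / (9.461 × 10^12) ly = 27.021 ly.

27.0 ly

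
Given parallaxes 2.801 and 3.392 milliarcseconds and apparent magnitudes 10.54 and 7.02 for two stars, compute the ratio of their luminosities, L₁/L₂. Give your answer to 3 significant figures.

L₁/L₂ = 0.0573

d₁ = 1/p₁ = 1/0.002801″ = 357.02 pc; d₂ = 1/p₂ = 1/0.003392″ = 294.81 pc.
M₁ = m₁ − 5 log₁₀ d₁ + 5 = 10.54 − 12.7635 + 5 = 2.7765.
M₂ = 7.02 − 12.3477 + 5 = -0.3277.
L₁/L₂ = 10^(0.4(M₂ − M₁)) = 10^(0.4 × (-3.1042)) = 10^(-1.24168) = 0.057322.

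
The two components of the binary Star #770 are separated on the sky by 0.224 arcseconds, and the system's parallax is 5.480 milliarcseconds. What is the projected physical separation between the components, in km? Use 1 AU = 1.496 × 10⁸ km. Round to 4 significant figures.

6.115 × 10^9 km

d = 1/p = 1/0.005480″ = 182.48 pc.
At distance d (pc), an angle of θ arcsec spans θ·d AU: s = 0.224 × 182.48 = 40.876 AU.
= 40.876 × 1.496 × 10⁸ km = 6.1150 × 10^9 km.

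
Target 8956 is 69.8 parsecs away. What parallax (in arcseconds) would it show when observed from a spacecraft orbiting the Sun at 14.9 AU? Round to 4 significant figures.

0.2135 arcsec

p (arcsec) = B (AU) / d (pc).
p = 14.9 / 69.8 = 0.21347 arcsec.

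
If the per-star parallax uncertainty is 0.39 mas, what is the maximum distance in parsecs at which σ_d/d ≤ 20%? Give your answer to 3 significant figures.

513 pc

σ_d/d = σ_p/p, so the condition is σ_p/p ≤ 0.20, i.e. p ≥ σ_p/0.20.
p_min = 0.39/0.20 = 1.95 mas = 0.00195 arcsec.
d_max = 1/p_min = 1/0.00195 = 512.82 pc.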